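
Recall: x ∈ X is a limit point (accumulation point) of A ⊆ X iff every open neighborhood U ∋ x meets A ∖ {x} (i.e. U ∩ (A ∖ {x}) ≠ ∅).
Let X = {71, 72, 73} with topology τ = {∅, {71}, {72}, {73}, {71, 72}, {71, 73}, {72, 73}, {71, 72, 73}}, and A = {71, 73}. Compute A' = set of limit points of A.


A' = ∅

For each x ∈ X, list the open sets U ∈ τ with x ∈ U, then check whether U ∩ (A ∖ {x}) ≠ ∅ for every such U.
  x = 71: open {71} ∋ x has {71} ∩ (A ∖ {71}) = ∅, so x is NOT a limit point.
  x = 72: open {72} ∋ x has {72} ∩ (A ∖ {72}) = ∅, so x is NOT a limit point.
  x = 73: open {73} ∋ x has {73} ∩ (A ∖ {73}) = ∅, so x is NOT a limit point.
Collecting: A' = ∅.


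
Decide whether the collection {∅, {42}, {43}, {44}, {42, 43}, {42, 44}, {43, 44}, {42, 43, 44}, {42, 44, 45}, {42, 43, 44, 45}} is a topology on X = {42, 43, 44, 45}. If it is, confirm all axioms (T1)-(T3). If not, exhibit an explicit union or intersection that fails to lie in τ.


τ IS a topology on X.

Axiom (T1): ∅ ∈ τ? Yes; X ∈ τ? Yes.
Axiom (T2/T3): check pairwise unions and intersections of members of τ.
All pairwise intersections and unions checked — each lies in τ. Therefore τ satisfies (T1), (T2), (T3): it IS a topology on X.


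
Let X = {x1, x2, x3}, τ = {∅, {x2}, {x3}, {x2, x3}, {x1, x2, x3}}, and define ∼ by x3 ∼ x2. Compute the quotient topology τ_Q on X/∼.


X/∼ = {[x1], [x2=x3]}; |τ_Q| = 3.

Equivalence classes: [x1], [x2=x3].
Quotient map π: X → X/∼ sends x1 ↦ [x1], x2 ↦ [x2=x3], x3 ↦ [x2=x3].
For each subset V ⊆ X/∼, compute π^{-1}(V) ⊆ X and check whether π^{-1}(V) ∈ τ. V is open in τ_Q iff π^{-1}(V) ∈ τ.
  V = {}: π^{-1}(V) = ∅ ∈ τ ✓.
  V = {[x1]}: π^{-1}(V) = {x1} ∉ τ ✗.
  V = {[x2=x3]}: π^{-1}(V) = {x2, x3} ∈ τ ✓.
  V = {[x1], [x2=x3]}: π^{-1}(V) = {x1, x2, x3} ∈ τ ✓.
Open sets in the quotient: τ_Q = {{}, {[x2=x3]}, {[x1], [x2=x3]}} (3 elements).


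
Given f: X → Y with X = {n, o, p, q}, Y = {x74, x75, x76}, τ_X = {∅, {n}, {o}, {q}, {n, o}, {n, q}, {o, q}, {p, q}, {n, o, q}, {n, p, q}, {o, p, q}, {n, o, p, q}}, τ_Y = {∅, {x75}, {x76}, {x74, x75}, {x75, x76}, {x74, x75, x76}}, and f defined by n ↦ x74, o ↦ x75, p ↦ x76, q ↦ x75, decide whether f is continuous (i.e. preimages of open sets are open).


f is NOT continuous.

Compute f^{-1}(U) for each U ∈ τ_Y:
  U = ∅: f^{-1}(U) = ∅ ∈ τ_X ✓.
  U = {x75}: f^{-1}(U) = {o, q} ∈ τ_X ✓.
  U = {x76}: f^{-1}(U) = {p} ∉ τ_X ✗.
  U = {x74, x75}: f^{-1}(U) = {n, o, q} ∈ τ_X ✓.
  U = {x75, x76}: f^{-1}(U) = {o, p, q} ∈ τ_X ✓.
  U = {x74, x75, x76}: f^{-1}(U) = {n, o, p, q} ∈ τ_X ✓.
Found U = {x76} with f^{-1}(U) = {p} not in τ_X. Therefore f is NOT continuous.


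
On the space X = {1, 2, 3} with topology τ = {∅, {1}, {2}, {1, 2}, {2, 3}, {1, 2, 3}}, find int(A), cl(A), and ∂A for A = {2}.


int(A) = {2}, cl(A) = {2, 3}, ∂A = {3}.

Closed sets in (X, τ) are complements of opens:
  closed(X, τ) = {∅, {1}, {3}, {1, 3}, {2, 3}, {1, 2, 3}}.
int(A) = ⋃ {U ∈ τ : U ⊆ A}. Opens contained in A: ∅, {2}.
Taking the union of these: int(A) = {2}.
cl(A) = ⋂ {C closed : A ⊆ C}. Closed sets containing A: {2, 3}, {1, 2, 3}.
Intersecting these: cl(A) = {2, 3}.
∂A = cl(A) ∖ int(A) = {2, 3} ∖ {2} = {3}.


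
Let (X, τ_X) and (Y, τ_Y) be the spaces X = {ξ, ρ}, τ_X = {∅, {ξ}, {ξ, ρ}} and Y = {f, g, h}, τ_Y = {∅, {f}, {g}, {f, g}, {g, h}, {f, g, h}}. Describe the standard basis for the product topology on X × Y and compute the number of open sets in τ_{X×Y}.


Basis B = {∅ × ∅, {ξ} × {f}, {ξ} × {g}, {ξ} × {f, g}, {ξ, ρ} × {f}, {ξ} × {g, h}, {ξ, ρ} × {g}, {ξ} × {f, g, h}, {ξ, ρ} × {f, g}, {ξ, ρ} × {g, h}, {ξ, ρ} × {f, g, h}}; |τ_{X×Y}| = 18.

Enumerate products U × V with U ∈ τ_X, V ∈ τ_Y (deduplicated):
  ∅ × ∅ = {} (∅)
  {ξ} × {f} = {(ξ,f)}
  {ξ} × {g} = {(ξ,g)}
  {ξ} × {f, g} = {(ξ,f), (ξ,g)}
  {ξ, ρ} × {f} = {(ξ,f), (ρ,f)}
  {ξ} × {g, h} = {(ξ,g), (ξ,h)}
  {ξ, ρ} × {g} = {(ξ,g), (ρ,g)}
  {ξ} × {f, g, h} = {(ξ,f), (ξ,g), (ξ,h)}
  {ξ, ρ} × {f, g} = {(ξ,f), (ξ,g), (ρ,f), (ρ,g)}
  {ξ, ρ} × {g, h} = {(ξ,g), (ξ,h), (ρ,g), (ρ,h)}
  {ξ, ρ} × {f, g, h} = {(ξ,f), (ξ,g), (ξ,h), (ρ,f), (ρ,g), (ρ,h)}
These 11 distinct sets form the basis B.
Close under arbitrary unions to get τ_{X×Y}; counting gives |τ_{X×Y}| = 18.


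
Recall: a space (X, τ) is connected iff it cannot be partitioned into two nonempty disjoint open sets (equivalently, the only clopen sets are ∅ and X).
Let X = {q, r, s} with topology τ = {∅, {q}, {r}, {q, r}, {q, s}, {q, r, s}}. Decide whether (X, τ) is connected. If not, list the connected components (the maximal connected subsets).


(X, τ) is disconnected; components = [{r}, {q, s}].

Find clopen sets (U ∈ τ with X ∖ U ∈ τ):
  U = ∅, X ∖ U = {q, r, s} — both open, so U is clopen.
  U = {r}, X ∖ U = {q, s} — both open, so U is clopen.
  U = {q, s}, X ∖ U = {r} — both open, so U is clopen.
  U = {q, r, s}, X ∖ U = ∅ — both open, so U is clopen.
Nontrivial clopen(s) exist: e.g. {r}. So (X, τ) is disconnected.
Compute connected components by grouping points that agree on all clopens:
  component: {r}
  component: {q, s}


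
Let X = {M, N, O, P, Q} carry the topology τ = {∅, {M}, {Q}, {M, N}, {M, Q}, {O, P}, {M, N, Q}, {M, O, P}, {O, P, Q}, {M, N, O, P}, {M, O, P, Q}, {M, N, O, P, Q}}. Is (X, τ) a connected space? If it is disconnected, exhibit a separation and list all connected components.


(X, τ) is disconnected; components = [{Q}, {M, N}, {O, P}].

Find clopen sets (U ∈ τ with X ∖ U ∈ τ):
  U = ∅, X ∖ U = {M, N, O, P, Q} — both open, so U is clopen.
  U = {Q}, X ∖ U = {M, N, O, P} — both open, so U is clopen.
  U = {M, N}, X ∖ U = {O, P, Q} — both open, so U is clopen.
  U = {O, P}, X ∖ U = {M, N, Q} — both open, so U is clopen.
  U = {M, N, Q}, X ∖ U = {O, P} — both open, so U is clopen.
  U = {O, P, Q}, X ∖ U = {M, N} — both open, so U is clopen.
  U = {M, N, O, P}, X ∖ U = {Q} — both open, so U is clopen.
  U = {M, N, O, P, Q}, X ∖ U = ∅ — both open, so U is clopen.
Nontrivial clopen(s) exist: e.g. {M, N, Q}. So (X, τ) is disconnected.
Compute connected components by grouping points that agree on all clopens:
  component: {Q}
  component: {M, N}
  component: {O, P}


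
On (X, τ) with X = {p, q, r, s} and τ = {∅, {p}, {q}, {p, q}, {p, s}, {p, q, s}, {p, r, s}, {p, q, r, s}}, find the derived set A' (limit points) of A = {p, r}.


A' = {r, s}

For each x ∈ X, list the open sets U ∈ τ with x ∈ U, then check whether U ∩ (A ∖ {x}) ≠ ∅ for every such U.
  x = p: open {p} ∋ x has {p} ∩ (A ∖ {p}) = ∅, so x is NOT a limit point.
  x = q: open {q} ∋ x has {q} ∩ (A ∖ {q}) = ∅, so x is NOT a limit point.
  x = r: opens ∋ x are {p, r, s}, {p, q, r, s}; each meets A ∖ {r}, so x IS a limit point.
  x = s: opens ∋ x are {p, s}, {p, q, s}, {p, r, s}, {p, q, r, s}; each meets A ∖ {s}, so x IS a limit point.
Collecting: A' = {r, s}.


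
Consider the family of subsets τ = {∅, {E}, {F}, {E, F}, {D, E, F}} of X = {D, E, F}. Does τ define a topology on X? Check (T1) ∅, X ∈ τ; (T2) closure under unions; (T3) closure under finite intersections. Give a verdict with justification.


τ IS a topology on X.

Axiom (T1): ∅ ∈ τ? Yes; X ∈ τ? Yes.
Axiom (T2/T3): check pairwise unions and intersections of members of τ.
All pairwise intersections and unions checked — each lies in τ. Therefore τ satisfies (T1), (T2), (T3): it IS a topology on X.


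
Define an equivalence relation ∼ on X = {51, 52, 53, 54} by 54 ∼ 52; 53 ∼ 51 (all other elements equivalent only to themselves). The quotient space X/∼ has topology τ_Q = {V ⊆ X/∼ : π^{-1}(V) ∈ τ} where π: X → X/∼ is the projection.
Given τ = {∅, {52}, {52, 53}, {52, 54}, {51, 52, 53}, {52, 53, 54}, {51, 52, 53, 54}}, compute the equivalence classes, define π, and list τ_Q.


X/∼ = {[51=53], [52=54]}; |τ_Q| = 3.

Equivalence classes: [51=53], [52=54].
Quotient map π: X → X/∼ sends 51 ↦ [51=53], 52 ↦ [52=54], 53 ↦ [51=53], 54 ↦ [52=54].
For each subset V ⊆ X/∼, compute π^{-1}(V) ⊆ X and check whether π^{-1}(V) ∈ τ. V is open in τ_Q iff π^{-1}(V) ∈ τ.
  V = {}: π^{-1}(V) = ∅ ∈ τ ✓.
  V = {[51=53]}: π^{-1}(V) = {51, 53} ∉ τ ✗.
  V = {[52=54]}: π^{-1}(V) = {52, 54} ∈ τ ✓.
  V = {[51=53], [52=54]}: π^{-1}(V) = {51, 52, 53, 54} ∈ τ ✓.
Open sets in the quotient: τ_Q = {{}, {[52=54]}, {[51=53], [52=54]}} (3 elements).


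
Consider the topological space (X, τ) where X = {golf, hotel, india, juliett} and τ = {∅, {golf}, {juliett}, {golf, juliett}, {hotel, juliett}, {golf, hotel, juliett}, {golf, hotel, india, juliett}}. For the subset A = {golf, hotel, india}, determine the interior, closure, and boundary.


int(A) = {golf}, cl(A) = {golf, hotel, india}, ∂A = {hotel, india}.

Closed sets in (X, τ) are complements of opens:
  closed(X, τ) = {∅, {india}, {golf, india}, {hotel, india}, {golf, hotel, india}, {hotel, india, juliett}, {golf, hotel, india, juliett}}.
int(A) = ⋃ {U ∈ τ : U ⊆ A}. Opens contained in A: ∅, {golf}.
Taking the union of these: int(A) = {golf}.
cl(A) = ⋂ {C closed : A ⊆ C}. Closed sets containing A: {golf, hotel, india}, {golf, hotel, india, juliett}.
Intersecting these: cl(A) = {golf, hotel, india}.
∂A = cl(A) ∖ int(A) = {golf, hotel, india} ∖ {golf} = {hotel, india}.


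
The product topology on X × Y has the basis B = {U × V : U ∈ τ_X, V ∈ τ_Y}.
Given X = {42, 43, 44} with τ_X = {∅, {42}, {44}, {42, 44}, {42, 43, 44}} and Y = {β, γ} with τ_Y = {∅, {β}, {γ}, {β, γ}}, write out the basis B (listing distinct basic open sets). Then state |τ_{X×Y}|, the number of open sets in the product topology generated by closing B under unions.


Basis B = {∅ × ∅, {42} × {β}, {42} × {γ}, {44} × {β}, {44} × {γ}, {42} × {β, γ}, {42, 44} × {β}, {42, 44} × {γ}, {44} × {β, γ}, {42, 43, 44} × {β}, {42, 43, 44} × {γ}, {42, 44} × {β, γ}, {42, 43, 44} × {β, γ}}; |τ_{X×Y}| = 25.

Enumerate products U × V with U ∈ τ_X, V ∈ τ_Y (deduplicated):
  ∅ × ∅ = {} (∅)
  {42} × {β} = {(42,β)}
  {42} × {γ} = {(42,γ)}
  {44} × {β} = {(44,β)}
  {44} × {γ} = {(44,γ)}
  {42} × {β, γ} = {(42,β), (42,γ)}
  {42, 44} × {β} = {(42,β), (44,β)}
  {42, 44} × {γ} = {(42,γ), (44,γ)}
  {44} × {β, γ} = {(44,β), (44,γ)}
  {42, 43, 44} × {β} = {(42,β), (43,β), (44,β)}
  {42, 43, 44} × {γ} = {(42,γ), (43,γ), (44,γ)}
  {42, 44} × {β, γ} = {(42,β), (42,γ), (44,β), (44,γ)}
  {42, 43, 44} × {β, γ} = {(42,β), (42,γ), (43,β), (43,γ), (44,β), (44,γ)}
These 13 distinct sets form the basis B.
Close under arbitrary unions to get τ_{X×Y}; counting gives |τ_{X×Y}| = 25.


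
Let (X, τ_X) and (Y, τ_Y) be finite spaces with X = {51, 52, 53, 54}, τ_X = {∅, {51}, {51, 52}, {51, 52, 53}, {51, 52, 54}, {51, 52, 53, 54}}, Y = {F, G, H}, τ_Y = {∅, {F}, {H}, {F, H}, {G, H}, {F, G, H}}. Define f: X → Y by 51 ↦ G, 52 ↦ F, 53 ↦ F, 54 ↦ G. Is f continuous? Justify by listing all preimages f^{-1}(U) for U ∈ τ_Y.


f is NOT continuous.

Compute f^{-1}(U) for each U ∈ τ_Y:
  U = ∅: f^{-1}(U) = ∅ ∈ τ_X ✓.
  U = {F}: f^{-1}(U) = {52, 53} ∉ τ_X ✗.
  U = {H}: f^{-1}(U) = ∅ ∈ τ_X ✓.
  U = {F, H}: f^{-1}(U) = {52, 53} ∉ τ_X ✗.
  U = {G, H}: f^{-1}(U) = {51, 54} ∉ τ_X ✗.
  U = {F, G, H}: f^{-1}(U) = {51, 52, 53, 54} ∈ τ_X ✓.
Found U = {F} with f^{-1}(U) = {52, 53} not in τ_X. Therefore f is NOT continuous.


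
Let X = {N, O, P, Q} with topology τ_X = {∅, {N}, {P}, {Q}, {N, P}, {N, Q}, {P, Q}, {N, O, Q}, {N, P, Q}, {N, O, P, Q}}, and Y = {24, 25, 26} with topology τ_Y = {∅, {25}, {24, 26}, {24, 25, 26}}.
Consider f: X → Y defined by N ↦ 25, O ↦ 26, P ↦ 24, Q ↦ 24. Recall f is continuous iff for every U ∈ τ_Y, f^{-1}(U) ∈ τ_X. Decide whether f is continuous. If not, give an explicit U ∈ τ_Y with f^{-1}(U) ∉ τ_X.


f is NOT continuous.

Compute f^{-1}(U) for each U ∈ τ_Y:
  U = ∅: f^{-1}(U) = ∅ ∈ τ_X ✓.
  U = {25}: f^{-1}(U) = {N} ∈ τ_X ✓.
  U = {24, 26}: f^{-1}(U) = {O, P, Q} ∉ τ_X ✗.
  U = {24, 25, 26}: f^{-1}(U) = {N, O, P, Q} ∈ τ_X ✓.
Found U = {24, 26} with f^{-1}(U) = {O, P, Q} not in τ_X. Therefore f is NOT continuous.


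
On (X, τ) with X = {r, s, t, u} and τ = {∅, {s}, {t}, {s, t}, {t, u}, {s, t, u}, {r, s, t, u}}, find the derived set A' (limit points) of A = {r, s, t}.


A' = {r, u}

For each x ∈ X, list the open sets U ∈ τ with x ∈ U, then check whether U ∩ (A ∖ {x}) ≠ ∅ for every such U.
  x = r: opens ∋ x are {r, s, t, u}; each meets A ∖ {r}, so x IS a limit point.
  x = s: open {s} ∋ x has {s} ∩ (A ∖ {s}) = ∅, so x is NOT a limit point.
  x = t: open {t} ∋ x has {t} ∩ (A ∖ {t}) = ∅, so x is NOT a limit point.
  x = u: opens ∋ x are {t, u}, {s, t, u}, {r, s, t, u}; each meets A ∖ {u}, so x IS a limit point.
Collecting: A' = {r, u}.


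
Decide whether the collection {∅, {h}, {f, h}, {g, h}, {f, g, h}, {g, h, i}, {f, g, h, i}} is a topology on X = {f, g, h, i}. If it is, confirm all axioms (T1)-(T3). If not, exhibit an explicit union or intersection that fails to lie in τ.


τ IS a topology on X.

Axiom (T1): ∅ ∈ τ? Yes; X ∈ τ? Yes.
Axiom (T2/T3): check pairwise unions and intersections of members of τ.
All pairwise intersections and unions checked — each lies in τ. Therefore τ satisfies (T1), (T2), (T3): it IS a topology on X.


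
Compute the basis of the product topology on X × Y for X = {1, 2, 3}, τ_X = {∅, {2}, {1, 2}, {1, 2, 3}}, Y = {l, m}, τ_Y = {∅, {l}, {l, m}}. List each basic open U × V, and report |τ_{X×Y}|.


Basis B = {∅ × ∅, {2} × {l}, {1, 2} × {l}, {2} × {l, m}, {1, 2, 3} × {l}, {1, 2} × {l, m}, {1, 2, 3} × {l, m}}; |τ_{X×Y}| = 10.

Enumerate products U × V with U ∈ τ_X, V ∈ τ_Y (deduplicated):
  ∅ × ∅ = {} (∅)
  {2} × {l} = {(2,l)}
  {1, 2} × {l} = {(1,l), (2,l)}
  {2} × {l, m} = {(2,l), (2,m)}
  {1, 2, 3} × {l} = {(1,l), (2,l), (3,l)}
  {1, 2} × {l, m} = {(1,l), (1,m), (2,l), (2,m)}
  {1, 2, 3} × {l, m} = {(1,l), (1,m), (2,l), (2,m), (3,l), (3,m)}
These 7 distinct sets form the basis B.
Close under arbitrary unions to get τ_{X×Y}; counting gives |τ_{X×Y}| = 10.


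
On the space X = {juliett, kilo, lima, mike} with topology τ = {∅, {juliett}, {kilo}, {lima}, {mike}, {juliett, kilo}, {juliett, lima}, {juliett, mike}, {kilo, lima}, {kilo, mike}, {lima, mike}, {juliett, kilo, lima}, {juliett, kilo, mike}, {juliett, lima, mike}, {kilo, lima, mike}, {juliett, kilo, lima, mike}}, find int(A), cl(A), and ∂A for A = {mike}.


int(A) = {mike}, cl(A) = {mike}, ∂A = ∅.

Closed sets in (X, τ) are complements of opens:
  closed(X, τ) = {∅, {juliett}, {kilo}, {lima}, {mike}, {juliett, kilo}, {juliett, lima}, {juliett, mike}, {kilo, lima}, {kilo, mike}, {lima, mike}, {juliett, kilo, lima}, {juliett, kilo, mike}, {juliett, lima, mike}, {kilo, lima, mike}, {juliett, kilo, lima, mike}}.
int(A) = ⋃ {U ∈ τ : U ⊆ A}. Opens contained in A: ∅, {mike}.
Taking the union of these: int(A) = {mike}.
cl(A) = ⋂ {C closed : A ⊆ C}. Closed sets containing A: {mike}, {juliett, mike}, {kilo, mike}, {lima, mike}, {juliett, kilo, mike}, {juliett, lima, mike}, {kilo, lima, mike}, {juliett, kilo, lima, mike}.
Intersecting these: cl(A) = {mike}.
∂A = cl(A) ∖ int(A) = {mike} ∖ {mike} = ∅.


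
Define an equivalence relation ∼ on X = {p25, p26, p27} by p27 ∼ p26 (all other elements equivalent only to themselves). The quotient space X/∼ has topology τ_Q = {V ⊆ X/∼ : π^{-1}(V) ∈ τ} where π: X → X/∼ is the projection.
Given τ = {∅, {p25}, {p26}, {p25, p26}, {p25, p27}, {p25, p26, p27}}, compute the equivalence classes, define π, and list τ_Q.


X/∼ = {[p25], [p26=p27]}; |τ_Q| = 3.

Equivalence classes: [p25], [p26=p27].
Quotient map π: X → X/∼ sends p25 ↦ [p25], p26 ↦ [p26=p27], p27 ↦ [p26=p27].
For each subset V ⊆ X/∼, compute π^{-1}(V) ⊆ X and check whether π^{-1}(V) ∈ τ. V is open in τ_Q iff π^{-1}(V) ∈ τ.
  V = {}: π^{-1}(V) = ∅ ∈ τ ✓.
  V = {[p25]}: π^{-1}(V) = {p25} ∈ τ ✓.
  V = {[p26=p27]}: π^{-1}(V) = {p26, p27} ∉ τ ✗.
  V = {[p25], [p26=p27]}: π^{-1}(V) = {p25, p26, p27} ∈ τ ✓.
Open sets in the quotient: τ_Q = {{}, {[p25]}, {[p25], [p26=p27]}} (3 elements).


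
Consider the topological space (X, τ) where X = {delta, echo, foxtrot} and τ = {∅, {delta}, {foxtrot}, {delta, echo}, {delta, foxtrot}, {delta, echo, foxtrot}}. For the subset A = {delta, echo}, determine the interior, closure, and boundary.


int(A) = {delta, echo}, cl(A) = {delta, echo}, ∂A = ∅.

Closed sets in (X, τ) are complements of opens:
  closed(X, τ) = {∅, {echo}, {foxtrot}, {delta, echo}, {echo, foxtrot}, {delta, echo, foxtrot}}.
int(A) = ⋃ {U ∈ τ : U ⊆ A}. Opens contained in A: ∅, {delta}, {delta, echo}.
Taking the union of these: int(A) = {delta, echo}.
cl(A) = ⋂ {C closed : A ⊆ C}. Closed sets containing A: {delta, echo}, {delta, echo, foxtrot}.
Intersecting these: cl(A) = {delta, echo}.
∂A = cl(A) ∖ int(A) = {delta, echo} ∖ {delta, echo} = ∅.


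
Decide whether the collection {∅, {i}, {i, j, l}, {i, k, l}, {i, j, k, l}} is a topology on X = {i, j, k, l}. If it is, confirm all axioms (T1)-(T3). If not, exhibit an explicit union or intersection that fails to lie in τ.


τ is NOT a topology on X.

Axiom (T1): ∅ ∈ τ? Yes; X ∈ τ? Yes.
Axiom (T2/T3): check pairwise unions and intersections of members of τ.
Counterexample for (T3): {i, j, l} ∩ {i, k, l} = {i, l} ∉ τ. Therefore τ is NOT a topology.


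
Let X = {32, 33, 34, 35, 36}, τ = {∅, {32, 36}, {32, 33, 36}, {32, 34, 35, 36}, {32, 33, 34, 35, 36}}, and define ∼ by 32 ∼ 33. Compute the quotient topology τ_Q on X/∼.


X/∼ = {[32=33], [34], [35], [36]}; |τ_Q| = 3.

Equivalence classes: [32=33], [34], [35], [36].
Quotient map π: X → X/∼ sends 32 ↦ [32=33], 33 ↦ [32=33], 34 ↦ [34], 35 ↦ [35], 36 ↦ [36].
For each subset V ⊆ X/∼, compute π^{-1}(V) ⊆ X and check whether π^{-1}(V) ∈ τ. V is open in τ_Q iff π^{-1}(V) ∈ τ.
  V = {}: π^{-1}(V) = ∅ ∈ τ ✓.
  V = {[32=33]}: π^{-1}(V) = {32, 33} ∉ τ ✗.
  V = {[34]}: π^{-1}(V) = {34} ∉ τ ✗.
  V = {[32=33], [34]}: π^{-1}(V) = {32, 33, 34} ∉ τ ✗.
  V = {[35]}: π^{-1}(V) = {35} ∉ τ ✗.
  V = {[32=33], [35]}: π^{-1}(V) = {32, 33, 35} ∉ τ ✗.
  V = {[34], [35]}: π^{-1}(V) = {34, 35} ∉ τ ✗.
  V = {[32=33], [34], [35]}: π^{-1}(V) = {32, 33, 34, 35} ∉ τ ✗.
  V = {[36]}: π^{-1}(V) = {36} ∉ τ ✗.
  V = {[32=33], [36]}: π^{-1}(V) = {32, 33, 36} ∈ τ ✓.
  V = {[34], [36]}: π^{-1}(V) = {34, 36} ∉ τ ✗.
  V = {[32=33], [34], [36]}: π^{-1}(V) = {32, 33, 34, 36} ∉ τ ✗.
  V = {[35], [36]}: π^{-1}(V) = {35, 36} ∉ τ ✗.
  V = {[32=33], [35], [36]}: π^{-1}(V) = {32, 33, 35, 36} ∉ τ ✗.
  V = {[34], [35], [36]}: π^{-1}(V) = {34, 35, 36} ∉ τ ✗.
  V = {[32=33], [34], [35], [36]}: π^{-1}(V) = {32, 33, 34, 35, 36} ∈ τ ✓.
Open sets in the quotient: τ_Q = {{}, {[32=33], [36]}, {[32=33], [34], [35], [36]}} (3 elements).


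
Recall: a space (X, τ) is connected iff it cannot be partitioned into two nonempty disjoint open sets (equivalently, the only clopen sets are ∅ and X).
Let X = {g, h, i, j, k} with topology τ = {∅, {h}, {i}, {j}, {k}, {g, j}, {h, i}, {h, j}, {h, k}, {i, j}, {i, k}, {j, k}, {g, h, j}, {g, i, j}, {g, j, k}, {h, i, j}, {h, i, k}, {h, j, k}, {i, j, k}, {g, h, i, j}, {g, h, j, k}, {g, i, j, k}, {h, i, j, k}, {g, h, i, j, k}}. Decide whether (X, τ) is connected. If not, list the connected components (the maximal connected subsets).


(X, τ) is disconnected; components = [{h}, {i}, {k}, {g, j}].

Find clopen sets (U ∈ τ with X ∖ U ∈ τ):
  U = ∅, X ∖ U = {g, h, i, j, k} — both open, so U is clopen.
  U = {h}, X ∖ U = {g, i, j, k} — both open, so U is clopen.
  U = {i}, X ∖ U = {g, h, j, k} — both open, so U is clopen.
  U = {k}, X ∖ U = {g, h, i, j} — both open, so U is clopen.
  U = {g, j}, X ∖ U = {h, i, k} — both open, so U is clopen.
  U = {h, i}, X ∖ U = {g, j, k} — both open, so U is clopen.
  U = {h, k}, X ∖ U = {g, i, j} — both open, so U is clopen.
  U = {i, k}, X ∖ U = {g, h, j} — both open, so U is clopen.
  U = {g, h, j}, X ∖ U = {i, k} — both open, so U is clopen.
  U = {g, i, j}, X ∖ U = {h, k} — both open, so U is clopen.
  U = {g, j, k}, X ∖ U = {h, i} — both open, so U is clopen.
  U = {h, i, k}, X ∖ U = {g, j} — both open, so U is clopen.
  U = {g, h, i, j}, X ∖ U = {k} — both open, so U is clopen.
  U = {g, h, j, k}, X ∖ U = {i} — both open, so U is clopen.
  U = {g, i, j, k}, X ∖ U = {h} — both open, so U is clopen.
  U = {g, h, i, j, k}, X ∖ U = ∅ — both open, so U is clopen.
Nontrivial clopen(s) exist: e.g. {h}. So (X, τ) is disconnected.
Compute connected components by grouping points that agree on all clopens:
  component: {h}
  component: {i}
  component: {k}
  component: {g, j}


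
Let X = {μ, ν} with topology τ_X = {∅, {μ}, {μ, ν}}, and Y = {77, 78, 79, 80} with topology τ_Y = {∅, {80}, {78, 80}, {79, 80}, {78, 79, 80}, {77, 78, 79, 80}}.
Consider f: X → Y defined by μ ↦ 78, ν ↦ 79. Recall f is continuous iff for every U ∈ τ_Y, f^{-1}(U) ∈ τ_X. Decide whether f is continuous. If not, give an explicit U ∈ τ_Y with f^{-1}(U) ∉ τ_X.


f is NOT continuous.

Compute f^{-1}(U) for each U ∈ τ_Y:
  U = ∅: f^{-1}(U) = ∅ ∈ τ_X ✓.
  U = {80}: f^{-1}(U) = ∅ ∈ τ_X ✓.
  U = {78, 80}: f^{-1}(U) = {μ} ∈ τ_X ✓.
  U = {79, 80}: f^{-1}(U) = {ν} ∉ τ_X ✗.
  U = {78, 79, 80}: f^{-1}(U) = {μ, ν} ∈ τ_X ✓.
  U = {77, 78, 79, 80}: f^{-1}(U) = {μ, ν} ∈ τ_X ✓.
Found U = {79, 80} with f^{-1}(U) = {ν} not in τ_X. Therefore f is NOT continuous.


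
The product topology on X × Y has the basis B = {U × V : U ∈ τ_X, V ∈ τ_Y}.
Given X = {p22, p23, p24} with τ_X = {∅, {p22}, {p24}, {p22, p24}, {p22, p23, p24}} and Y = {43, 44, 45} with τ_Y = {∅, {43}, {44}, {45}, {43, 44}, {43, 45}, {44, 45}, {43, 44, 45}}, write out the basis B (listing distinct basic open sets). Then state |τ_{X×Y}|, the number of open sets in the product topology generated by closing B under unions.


Basis B = {∅ × ∅, {p22} × {43}, {p22} × {44}, {p22} × {45}, {p24} × {43}, {p24} × {44}, {p24} × {45}, {p22} × {43, 44}, {p22} × {43, 45}, {p22, p24} × {43}, {p22} × {44, 45}, {p22, p24} × {44}, {p22, p24} × {45}, {p24} × {43, 44}, {p24} × {43, 45}, {p24} × {44, 45}, {p22} × {43, 44, 45}, {p22, p23, p24} × {43}, {p22, p23, p24} × {44}, {p22, p23, p24} × {45}, {p24} × {43, 44, 45}, {p22, p24} × {43, 44}, {p22, p24} × {43, 45}, {p22, p24} × {44, 45}, {p22, p24} × {43, 44, 45}, {p22, p23, p24} × {43, 44}, {p22, p23, p24} × {43, 45}, {p22, p23, p24} × {44, 45}, {p22, p23, p24} × {43, 44, 45}}; |τ_{X×Y}| = 125.

Enumerate products U × V with U ∈ τ_X, V ∈ τ_Y (deduplicated):
  ∅ × ∅ = {} (∅)
  {p22} × {43} = {(p22,43)}
  {p22} × {44} = {(p22,44)}
  {p22} × {45} = {(p22,45)}
  {p24} × {43} = {(p24,43)}
  {p24} × {44} = {(p24,44)}
  {p24} × {45} = {(p24,45)}
  {p22} × {43, 44} = {(p22,43), (p22,44)}
  {p22} × {43, 45} = {(p22,43), (p22,45)}
  {p22, p24} × {43} = {(p22,43), (p24,43)}
  {p22} × {44, 45} = {(p22,44), (p22,45)}
  {p22, p24} × {44} = {(p22,44), (p24,44)}
  {p22, p24} × {45} = {(p22,45), (p24,45)}
  {p24} × {43, 44} = {(p24,43), (p24,44)}
  {p24} × {43, 45} = {(p24,43), (p24,45)}
  {p24} × {44, 45} = {(p24,44), (p24,45)}
  {p22} × {43, 44, 45} = {(p22,43), (p22,44), (p22,45)}
  {p22, p23, p24} × {43} = {(p22,43), (p23,43), (p24,43)}
  {p22, p23, p24} × {44} = {(p22,44), (p23,44), (p24,44)}
  {p22, p23, p24} × {45} = {(p22,45), (p23,45), (p24,45)}
  {p24} × {43, 44, 45} = {(p24,43), (p24,44), (p24,45)}
  {p22, p24} × {43, 44} = {(p22,43), (p22,44), (p24,43), (p24,44)}
  {p22, p24} × {43, 45} = {(p22,43), (p22,45), (p24,43), (p24,45)}
  {p22, p24} × {44, 45} = {(p22,44), (p22,45), (p24,44), (p24,45)}
  {p22, p24} × {43, 44, 45} = {(p22,43), (p22,44), (p22,45), (p24,43), (p24,44), (p24,45)}
  {p22, p23, p24} × {43, 44} = {(p22,43), (p22,44), (p23,43), (p23,44), (p24,43), (p24,44)}
  {p22, p23, p24} × {43, 45} = {(p22,43), (p22,45), (p23,43), (p23,45), (p24,43), (p24,45)}
  {p22, p23, p24} × {44, 45} = {(p22,44), (p22,45), (p23,44), (p23,45), (p24,44), (p24,45)}
  {p22, p23, p24} × {43, 44, 45} = {(p22,43), (p22,44), (p22,45), (p23,43), (p23,44), (p23,45), (p24,43), (p24,44), (p24,45)}
These 29 distinct sets form the basis B.
Close under arbitrary unions to get τ_{X×Y}; counting gives |τ_{X×Y}| = 125.


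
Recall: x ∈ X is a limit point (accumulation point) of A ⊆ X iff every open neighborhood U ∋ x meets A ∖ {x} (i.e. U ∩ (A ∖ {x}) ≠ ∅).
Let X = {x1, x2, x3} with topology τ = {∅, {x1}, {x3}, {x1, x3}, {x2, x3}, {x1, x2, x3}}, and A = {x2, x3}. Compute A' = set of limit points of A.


A' = {x2}

For each x ∈ X, list the open sets U ∈ τ with x ∈ U, then check whether U ∩ (A ∖ {x}) ≠ ∅ for every such U.
  x = x1: open {x1} ∋ x has {x1} ∩ (A ∖ {x1}) = ∅, so x is NOT a limit point.
  x = x2: opens ∋ x are {x2, x3}, {x1, x2, x3}; each meets A ∖ {x2}, so x IS a limit point.
  x = x3: open {x3} ∋ x has {x3} ∩ (A ∖ {x3}) = ∅, so x is NOT a limit point.
Collecting: A' = {x2}.


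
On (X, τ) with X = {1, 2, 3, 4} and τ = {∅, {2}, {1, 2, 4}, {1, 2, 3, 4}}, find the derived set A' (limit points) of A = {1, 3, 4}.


A' = {1, 3, 4}

For each x ∈ X, list the open sets U ∈ τ with x ∈ U, then check whether U ∩ (A ∖ {x}) ≠ ∅ for every such U.
  x = 1: opens ∋ x are {1, 2, 4}, {1, 2, 3, 4}; each meets A ∖ {1}, so x IS a limit point.
  x = 2: open {2} ∋ x has {2} ∩ (A ∖ {2}) = ∅, so x is NOT a limit point.
  x = 3: opens ∋ x are {1, 2, 3, 4}; each meets A ∖ {3}, so x IS a limit point.
  x = 4: opens ∋ x are {1, 2, 4}, {1, 2, 3, 4}; each meets A ∖ {4}, so x IS a limit point.
Collecting: A' = {1, 3, 4}.


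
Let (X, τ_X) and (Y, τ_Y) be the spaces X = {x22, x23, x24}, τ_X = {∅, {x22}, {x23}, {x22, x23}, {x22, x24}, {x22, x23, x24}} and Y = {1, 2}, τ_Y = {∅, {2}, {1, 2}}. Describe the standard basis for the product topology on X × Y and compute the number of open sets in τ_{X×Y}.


Basis B = {∅ × ∅, {x22} × {2}, {x23} × {2}, {x22} × {1, 2}, {x22, x23} × {2}, {x22, x24} × {2}, {x23} × {1, 2}, {x22, x23, x24} × {2}, {x22, x23} × {1, 2}, {x22, x24} × {1, 2}, {x22, x23, x24} × {1, 2}}; |τ_{X×Y}| = 18.

Enumerate products U × V with U ∈ τ_X, V ∈ τ_Y (deduplicated):
  ∅ × ∅ = {} (∅)
  {x22} × {2} = {(x22,2)}
  {x23} × {2} = {(x23,2)}
  {x22} × {1, 2} = {(x22,1), (x22,2)}
  {x22, x23} × {2} = {(x22,2), (x23,2)}
  {x22, x24} × {2} = {(x22,2), (x24,2)}
  {x23} × {1, 2} = {(x23,1), (x23,2)}
  {x22, x23, x24} × {2} = {(x22,2), (x23,2), (x24,2)}
  {x22, x23} × {1, 2} = {(x22,1), (x22,2), (x23,1), (x23,2)}
  {x22, x24} × {1, 2} = {(x22,1), (x22,2), (x24,1), (x24,2)}
  {x22, x23, x24} × {1, 2} = {(x22,1), (x22,2), (x23,1), (x23,2), (x24,1), (x24,2)}
These 11 distinct sets form the basis B.
Close under arbitrary unions to get τ_{X×Y}; counting gives |τ_{X×Y}| = 18.


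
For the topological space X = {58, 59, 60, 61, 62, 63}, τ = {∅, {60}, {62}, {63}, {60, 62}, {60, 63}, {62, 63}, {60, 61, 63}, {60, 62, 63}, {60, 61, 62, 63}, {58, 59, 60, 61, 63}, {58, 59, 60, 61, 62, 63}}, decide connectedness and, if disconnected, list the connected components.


(X, τ) is disconnected; components = [{62}, {58, 59, 60, 61, 63}].

Find clopen sets (U ∈ τ with X ∖ U ∈ τ):
  U = ∅, X ∖ U = {58, 59, 60, 61, 62, 63} — both open, so U is clopen.
  U = {62}, X ∖ U = {58, 59, 60, 61, 63} — both open, so U is clopen.
  U = {58, 59, 60, 61, 63}, X ∖ U = {62} — both open, so U is clopen.
  U = {58, 59, 60, 61, 62, 63}, X ∖ U = ∅ — both open, so U is clopen.
Nontrivial clopen(s) exist: e.g. {62}. So (X, τ) is disconnected.
Compute connected components by grouping points that agree on all clopens:
  component: {62}
  component: {58, 59, 60, 61, 63}


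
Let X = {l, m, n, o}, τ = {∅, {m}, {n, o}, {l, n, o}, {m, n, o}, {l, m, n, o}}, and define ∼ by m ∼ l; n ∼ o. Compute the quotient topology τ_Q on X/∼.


X/∼ = {[l=m], [n=o]}; |τ_Q| = 3.

Equivalence classes: [l=m], [n=o].
Quotient map π: X → X/∼ sends l ↦ [l=m], m ↦ [l=m], n ↦ [n=o], o ↦ [n=o].
For each subset V ⊆ X/∼, compute π^{-1}(V) ⊆ X and check whether π^{-1}(V) ∈ τ. V is open in τ_Q iff π^{-1}(V) ∈ τ.
  V = {}: π^{-1}(V) = ∅ ∈ τ ✓.
  V = {[l=m]}: π^{-1}(V) = {l, m} ∉ τ ✗.
  V = {[n=o]}: π^{-1}(V) = {n, o} ∈ τ ✓.
  V = {[l=m], [n=o]}: π^{-1}(V) = {l, m, n, o} ∈ τ ✓.
Open sets in the quotient: τ_Q = {{}, {[n=o]}, {[l=m], [n=o]}} (3 elements).


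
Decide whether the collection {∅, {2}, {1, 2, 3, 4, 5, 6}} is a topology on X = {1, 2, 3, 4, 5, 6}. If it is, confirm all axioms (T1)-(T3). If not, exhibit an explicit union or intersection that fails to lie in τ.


τ IS a topology on X.

Axiom (T1): ∅ ∈ τ? Yes; X ∈ τ? Yes.
Axiom (T2/T3): check pairwise unions and intersections of members of τ.
All pairwise intersections and unions checked — each lies in τ. Therefore τ satisfies (T1), (T2), (T3): it IS a topology on X.


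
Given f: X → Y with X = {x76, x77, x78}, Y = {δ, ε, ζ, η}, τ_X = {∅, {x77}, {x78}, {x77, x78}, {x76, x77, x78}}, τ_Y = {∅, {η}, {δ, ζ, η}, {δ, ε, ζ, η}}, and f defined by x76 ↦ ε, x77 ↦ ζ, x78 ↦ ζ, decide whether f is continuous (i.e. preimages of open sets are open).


f IS continuous.

Compute f^{-1}(U) for each U ∈ τ_Y:
  U = ∅: f^{-1}(U) = ∅ ∈ τ_X ✓.
  U = {η}: f^{-1}(U) = ∅ ∈ τ_X ✓.
  U = {δ, ζ, η}: f^{-1}(U) = {x77, x78} ∈ τ_X ✓.
  U = {δ, ε, ζ, η}: f^{-1}(U) = {x76, x77, x78} ∈ τ_X ✓.
Every preimage lies in τ_X, so f IS continuous.


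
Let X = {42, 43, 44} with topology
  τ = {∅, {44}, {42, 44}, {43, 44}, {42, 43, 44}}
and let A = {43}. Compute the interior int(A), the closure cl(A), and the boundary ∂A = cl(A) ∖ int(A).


int(A) = ∅, cl(A) = {43}, ∂A = {43}.

Closed sets in (X, τ) are complements of opens:
  closed(X, τ) = {∅, {42}, {43}, {42, 43}, {42, 43, 44}}.
int(A) = ⋃ {U ∈ τ : U ⊆ A}. Opens contained in A: ∅.
Taking the union of these: int(A) = ∅.
cl(A) = ⋂ {C closed : A ⊆ C}. Closed sets containing A: {43}, {42, 43}, {42, 43, 44}.
Intersecting these: cl(A) = {43}.
∂A = cl(A) ∖ int(A) = {43} ∖ ∅ = {43}.


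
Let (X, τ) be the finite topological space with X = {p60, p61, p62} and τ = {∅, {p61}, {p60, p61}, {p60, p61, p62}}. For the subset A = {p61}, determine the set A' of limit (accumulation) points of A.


A' = {p60, p62}

For each x ∈ X, list the open sets U ∈ τ with x ∈ U, then check whether U ∩ (A ∖ {x}) ≠ ∅ for every such U.
  x = p60: opens ∋ x are {p60, p61}, {p60, p61, p62}; each meets A ∖ {p60}, so x IS a limit point.
  x = p61: open {p61} ∋ x has {p61} ∩ (A ∖ {p61}) = ∅, so x is NOT a limit point.
  x = p62: opens ∋ x are {p60, p61, p62}; each meets A ∖ {p62}, so x IS a limit point.
Collecting: A' = {p60, p62}.


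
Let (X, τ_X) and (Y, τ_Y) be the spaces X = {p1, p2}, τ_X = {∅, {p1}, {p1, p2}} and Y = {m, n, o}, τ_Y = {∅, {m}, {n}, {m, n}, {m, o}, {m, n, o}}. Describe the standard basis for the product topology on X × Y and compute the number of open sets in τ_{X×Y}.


Basis B = {∅ × ∅, {p1} × {m}, {p1} × {n}, {p1} × {m, n}, {p1} × {m, o}, {p1, p2} × {m}, {p1, p2} × {n}, {p1} × {m, n, o}, {p1, p2} × {m, n}, {p1, p2} × {m, o}, {p1, p2} × {m, n, o}}; |τ_{X×Y}| = 18.

Enumerate products U × V with U ∈ τ_X, V ∈ τ_Y (deduplicated):
  ∅ × ∅ = {} (∅)
  {p1} × {m} = {(p1,m)}
  {p1} × {n} = {(p1,n)}
  {p1} × {m, n} = {(p1,m), (p1,n)}
  {p1} × {m, o} = {(p1,m), (p1,o)}
  {p1, p2} × {m} = {(p1,m), (p2,m)}
  {p1, p2} × {n} = {(p1,n), (p2,n)}
  {p1} × {m, n, o} = {(p1,m), (p1,n), (p1,o)}
  {p1, p2} × {m, n} = {(p1,m), (p1,n), (p2,m), (p2,n)}
  {p1, p2} × {m, o} = {(p1,m), (p1,o), (p2,m), (p2,o)}
  {p1, p2} × {m, n, o} = {(p1,m), (p1,n), (p1,o), (p2,m), (p2,n), (p2,o)}
These 11 distinct sets form the basis B.
Close under arbitrary unions to get τ_{X×Y}; counting gives |τ_{X×Y}| = 18.


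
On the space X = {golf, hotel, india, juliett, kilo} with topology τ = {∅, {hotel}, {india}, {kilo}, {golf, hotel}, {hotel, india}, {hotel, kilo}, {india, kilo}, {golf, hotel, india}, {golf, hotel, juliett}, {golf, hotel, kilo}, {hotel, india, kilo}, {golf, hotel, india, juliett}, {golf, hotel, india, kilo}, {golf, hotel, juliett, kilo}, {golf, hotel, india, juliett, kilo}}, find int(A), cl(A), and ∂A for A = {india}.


int(A) = {india}, cl(A) = {india}, ∂A = ∅.

Closed sets in (X, τ) are complements of opens:
  closed(X, τ) = {∅, {india}, {juliett}, {kilo}, {golf, juliett}, {india, juliett}, {india, kilo}, {juliett, kilo}, {golf, hotel, juliett}, {golf, india, juliett}, {golf, juliett, kilo}, {india, juliett, kilo}, {golf, hotel, india, juliett}, {golf, hotel, juliett, kilo}, {golf, india, juliett, kilo}, {golf, hotel, india, juliett, kilo}}.
int(A) = ⋃ {U ∈ τ : U ⊆ A}. Opens contained in A: ∅, {india}.
Taking the union of these: int(A) = {india}.
cl(A) = ⋂ {C closed : A ⊆ C}. Closed sets containing A: {india}, {india, juliett}, {india, kilo}, {golf, india, juliett}, {india, juliett, kilo}, {golf, hotel, india, juliett}, {golf, india, juliett, kilo}, {golf, hotel, india, juliett, kilo}.
Intersecting these: cl(A) = {india}.
∂A = cl(A) ∖ int(A) = {india} ∖ {india} = ∅.


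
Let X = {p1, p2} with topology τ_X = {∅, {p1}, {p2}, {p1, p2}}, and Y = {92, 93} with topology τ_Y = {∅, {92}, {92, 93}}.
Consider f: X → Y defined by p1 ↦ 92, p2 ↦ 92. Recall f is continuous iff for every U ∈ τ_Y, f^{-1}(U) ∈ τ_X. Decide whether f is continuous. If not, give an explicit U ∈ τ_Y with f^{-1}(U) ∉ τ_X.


f IS continuous.

Compute f^{-1}(U) for each U ∈ τ_Y:
  U = ∅: f^{-1}(U) = ∅ ∈ τ_X ✓.
  U = {92}: f^{-1}(U) = {p1, p2} ∈ τ_X ✓.
  U = {92, 93}: f^{-1}(U) = {p1, p2} ∈ τ_X ✓.
Every preimage lies in τ_X, so f IS continuous.


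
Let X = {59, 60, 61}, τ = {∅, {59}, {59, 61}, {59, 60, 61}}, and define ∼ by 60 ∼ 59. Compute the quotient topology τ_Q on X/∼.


X/∼ = {[59=60], [61]}; |τ_Q| = 2.

Equivalence classes: [59=60], [61].
Quotient map π: X → X/∼ sends 59 ↦ [59=60], 60 ↦ [59=60], 61 ↦ [61].
For each subset V ⊆ X/∼, compute π^{-1}(V) ⊆ X and check whether π^{-1}(V) ∈ τ. V is open in τ_Q iff π^{-1}(V) ∈ τ.
  V = {}: π^{-1}(V) = ∅ ∈ τ ✓.
  V = {[59=60]}: π^{-1}(V) = {59, 60} ∉ τ ✗.
  V = {[61]}: π^{-1}(V) = {61} ∉ τ ✗.
  V = {[59=60], [61]}: π^{-1}(V) = {59, 60, 61} ∈ τ ✓.
Open sets in the quotient: τ_Q = {{}, {[59=60], [61]}} (2 elements).


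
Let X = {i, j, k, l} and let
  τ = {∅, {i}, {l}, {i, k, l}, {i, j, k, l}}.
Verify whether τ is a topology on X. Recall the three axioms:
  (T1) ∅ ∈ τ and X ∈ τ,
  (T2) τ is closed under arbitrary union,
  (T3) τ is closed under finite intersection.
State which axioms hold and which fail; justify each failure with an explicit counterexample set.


τ is NOT a topology on X.

Axiom (T1): ∅ ∈ τ? Yes; X ∈ τ? Yes.
Axiom (T2/T3): check pairwise unions and intersections of members of τ.
Counterexample for (T2): {i} ∪ {l} = {i, l} ∉ τ. Therefore τ is NOT a topology.


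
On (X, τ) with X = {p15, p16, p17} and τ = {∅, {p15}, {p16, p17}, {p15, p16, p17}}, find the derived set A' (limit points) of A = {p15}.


A' = ∅

For each x ∈ X, list the open sets U ∈ τ with x ∈ U, then check whether U ∩ (A ∖ {x}) ≠ ∅ for every such U.
  x = p15: open {p15} ∋ x has {p15} ∩ (A ∖ {p15}) = ∅, so x is NOT a limit point.
  x = p16: open {p16, p17} ∋ x has {p16, p17} ∩ (A ∖ {p16}) = ∅, so x is NOT a limit point.
  x = p17: open {p16, p17} ∋ x has {p16, p17} ∩ (A ∖ {p17}) = ∅, so x is NOT a limit point.
Collecting: A' = ∅.


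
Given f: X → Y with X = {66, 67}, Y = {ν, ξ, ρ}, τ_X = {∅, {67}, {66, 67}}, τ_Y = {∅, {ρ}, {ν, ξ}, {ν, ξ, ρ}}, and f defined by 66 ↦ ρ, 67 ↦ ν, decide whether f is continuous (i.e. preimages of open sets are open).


f is NOT continuous.

Compute f^{-1}(U) for each U ∈ τ_Y:
  U = ∅: f^{-1}(U) = ∅ ∈ τ_X ✓.
  U = {ρ}: f^{-1}(U) = {66} ∉ τ_X ✗.
  U = {ν, ξ}: f^{-1}(U) = {67} ∈ τ_X ✓.
  U = {ν, ξ, ρ}: f^{-1}(U) = {66, 67} ∈ τ_X ✓.
Found U = {ρ} with f^{-1}(U) = {66} not in τ_X. Therefore f is NOT continuous.


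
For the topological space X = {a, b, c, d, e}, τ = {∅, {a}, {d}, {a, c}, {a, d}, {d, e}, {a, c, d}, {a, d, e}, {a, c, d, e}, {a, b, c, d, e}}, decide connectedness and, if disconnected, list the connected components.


(X, τ) is connected.

Find clopen sets (U ∈ τ with X ∖ U ∈ τ):
  U = ∅, X ∖ U = {a, b, c, d, e} — both open, so U is clopen.
  U = {a, b, c, d, e}, X ∖ U = ∅ — both open, so U is clopen.
Only trivial clopens (∅ and X) exist, so (X, τ) is connected.
Compute connected components by grouping points that agree on all clopens:
  component: {a, b, c, d, e}


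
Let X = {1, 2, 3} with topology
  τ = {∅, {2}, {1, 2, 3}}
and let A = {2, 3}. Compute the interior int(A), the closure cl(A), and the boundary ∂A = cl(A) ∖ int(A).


int(A) = {2}, cl(A) = {1, 2, 3}, ∂A = {1, 3}.

Closed sets in (X, τ) are complements of opens:
  closed(X, τ) = {∅, {1, 3}, {1, 2, 3}}.
int(A) = ⋃ {U ∈ τ : U ⊆ A}. Opens contained in A: ∅, {2}.
Taking the union of these: int(A) = {2}.
cl(A) = ⋂ {C closed : A ⊆ C}. Closed sets containing A: {1, 2, 3}.
Intersecting these: cl(A) = {1, 2, 3}.
∂A = cl(A) ∖ int(A) = {1, 2, 3} ∖ {2} = {1, 3}.


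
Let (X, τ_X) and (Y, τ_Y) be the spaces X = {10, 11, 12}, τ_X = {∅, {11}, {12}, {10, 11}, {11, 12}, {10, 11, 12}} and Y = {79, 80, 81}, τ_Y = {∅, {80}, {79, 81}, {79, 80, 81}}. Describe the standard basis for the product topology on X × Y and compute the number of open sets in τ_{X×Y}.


Basis B = {∅ × ∅, {11} × {80}, {12} × {80}, {10, 11} × {80}, {11} × {79, 81}, {11, 12} × {80}, {12} × {79, 81}, {10, 11, 12} × {80}, {11} × {79, 80, 81}, {12} × {79, 80, 81}, {10, 11} × {79, 81}, {11, 12} × {79, 81}, {10, 11} × {79, 80, 81}, {10, 11, 12} × {79, 81}, {11, 12} × {79, 80, 81}, {10, 11, 12} × {79, 80, 81}}; |τ_{X×Y}| = 36.

Enumerate products U × V with U ∈ τ_X, V ∈ τ_Y (deduplicated):
  ∅ × ∅ = {} (∅)
  {11} × {80} = {(11,80)}
  {12} × {80} = {(12,80)}
  {10, 11} × {80} = {(10,80), (11,80)}
  {11} × {79, 81} = {(11,79), (11,81)}
  {11, 12} × {80} = {(11,80), (12,80)}
  {12} × {79, 81} = {(12,79), (12,81)}
  {10, 11, 12} × {80} = {(10,80), (11,80), (12,80)}
  {11} × {79, 80, 81} = {(11,79), (11,80), (11,81)}
  {12} × {79, 80, 81} = {(12,79), (12,80), (12,81)}
  {10, 11} × {79, 81} = {(10,79), (10,81), (11,79), (11,81)}
  {11, 12} × {79, 81} = {(11,79), (11,81), (12,79), (12,81)}
  {10, 11} × {79, 80, 81} = {(10,79), (10,80), (10,81), (11,79), (11,80), (11,81)}
  {10, 11, 12} × {79, 81} = {(10,79), (10,81), (11,79), (11,81), (12,79), (12,81)}
  {11, 12} × {79, 80, 81} = {(11,79), (11,80), (11,81), (12,79), (12,80), (12,81)}
  {10, 11, 12} × {79, 80, 81} = {(10,79), (10,80), (10,81), (11,79), (11,80), (11,81), (12,79), (12,80), (12,81)}
These 16 distinct sets form the basis B.
Close under arbitrary unions to get τ_{X×Y}; counting gives |τ_{X×Y}| = 36.


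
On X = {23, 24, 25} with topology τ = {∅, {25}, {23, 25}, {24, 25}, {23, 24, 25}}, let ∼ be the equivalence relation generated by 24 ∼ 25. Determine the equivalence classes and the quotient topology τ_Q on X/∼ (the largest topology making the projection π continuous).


X/∼ = {[23], [24=25]}; |τ_Q| = 3.

Equivalence classes: [23], [24=25].
Quotient map π: X → X/∼ sends 23 ↦ [23], 24 ↦ [24=25], 25 ↦ [24=25].
For each subset V ⊆ X/∼, compute π^{-1}(V) ⊆ X and check whether π^{-1}(V) ∈ τ. V is open in τ_Q iff π^{-1}(V) ∈ τ.
  V = {}: π^{-1}(V) = ∅ ∈ τ ✓.
  V = {[23]}: π^{-1}(V) = {23} ∉ τ ✗.
  V = {[24=25]}: π^{-1}(V) = {24, 25} ∈ τ ✓.
  V = {[23], [24=25]}: π^{-1}(V) = {23, 24, 25} ∈ τ ✓.
Open sets in the quotient: τ_Q = {{}, {[24=25]}, {[23], [24=25]}} (3 elements).
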